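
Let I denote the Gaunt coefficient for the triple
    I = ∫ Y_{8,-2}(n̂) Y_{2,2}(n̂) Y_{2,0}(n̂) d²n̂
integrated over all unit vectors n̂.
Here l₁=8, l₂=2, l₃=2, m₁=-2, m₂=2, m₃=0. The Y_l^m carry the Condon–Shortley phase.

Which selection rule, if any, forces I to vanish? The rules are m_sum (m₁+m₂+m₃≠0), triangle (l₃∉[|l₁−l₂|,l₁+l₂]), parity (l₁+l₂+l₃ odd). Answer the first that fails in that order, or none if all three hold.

triangle

m₁+m₂+m₃ = -2 + 2 + 0 = 0  ✓
triangle: |8−2|=6 ≤ l₃=2 ≤ 8+2=10  ✗
parity: l₁+l₂+l₃ = 12 is even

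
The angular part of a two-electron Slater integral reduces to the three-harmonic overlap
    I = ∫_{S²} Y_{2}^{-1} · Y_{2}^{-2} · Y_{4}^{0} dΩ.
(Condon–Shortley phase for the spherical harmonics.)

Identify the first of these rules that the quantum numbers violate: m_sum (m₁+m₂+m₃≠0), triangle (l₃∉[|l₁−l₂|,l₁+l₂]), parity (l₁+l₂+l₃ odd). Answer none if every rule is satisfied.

m_sum

Σmᵢ = -3  ✗
l₃∈[|l₁−l₂|,l₁+l₂]=[0,4], have l₃=4
Σlᵢ = 8 ⇒ even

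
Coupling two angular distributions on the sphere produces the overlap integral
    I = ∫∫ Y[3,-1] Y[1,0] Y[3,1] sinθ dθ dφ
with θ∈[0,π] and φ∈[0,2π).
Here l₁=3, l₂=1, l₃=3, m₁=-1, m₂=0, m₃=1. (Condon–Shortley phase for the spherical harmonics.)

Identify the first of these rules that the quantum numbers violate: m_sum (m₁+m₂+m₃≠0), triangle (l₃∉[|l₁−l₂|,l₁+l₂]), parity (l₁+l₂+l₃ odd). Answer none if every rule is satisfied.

m₁+m₂+m₃ = -1 + 0 + 1 = 0  ✓
triangle: |3−1|=2 ≤ l₃=3 ≤ 3+1=4  ✓
parity: l₁+l₂+l₃ = 7 is odd  ✗

parity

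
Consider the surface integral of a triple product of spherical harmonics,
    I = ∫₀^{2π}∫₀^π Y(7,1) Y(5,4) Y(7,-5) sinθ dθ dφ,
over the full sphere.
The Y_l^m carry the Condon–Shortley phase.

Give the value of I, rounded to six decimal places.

L=19 odd ⇒ parity kills the (l;000) factor ⇒ I = 0

0.000000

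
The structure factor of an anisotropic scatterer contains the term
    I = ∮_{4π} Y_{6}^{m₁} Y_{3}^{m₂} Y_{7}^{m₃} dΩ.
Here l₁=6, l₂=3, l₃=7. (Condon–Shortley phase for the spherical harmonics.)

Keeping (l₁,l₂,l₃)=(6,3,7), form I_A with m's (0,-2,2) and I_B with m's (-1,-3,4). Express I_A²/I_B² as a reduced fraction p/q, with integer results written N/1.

56/275

Shared (l₁,l₂,l₃)=(6,3,7): N and (l;000)² cancel in I_A²/I_B².
A: Δ = 2!·10!·4!/17! = 1/2042040; Racah Σ t=0..1: t=0:+1/207360 t=1:−1/345600 = 1/518400; ⇒ 3j(6 3 7; 0 -2 2)² = 12/2431, sgn -1
B: Δ = 2!·10!·4!/17! = 1/2042040; Racah Σ t=0..0: t=0:+1/1451520 = 1/1451520; ⇒ 3j(6 3 7; -1 -3 4)² = 75/3094, sgn -1
I_A²/I_B² = (12/2431)/(75/3094) = 56/275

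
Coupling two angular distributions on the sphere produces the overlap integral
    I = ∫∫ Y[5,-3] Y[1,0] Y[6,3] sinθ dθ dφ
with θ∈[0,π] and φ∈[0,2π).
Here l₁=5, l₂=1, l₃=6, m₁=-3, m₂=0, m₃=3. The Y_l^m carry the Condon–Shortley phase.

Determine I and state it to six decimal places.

-0.212310

Checks pass: Σm=0; 12 even; l₃=6∈[4,6].
(2·5+1)(2·1+1)(2·6+1) = 429
Δ: 0! 10! 2! / 13! → 1/858
sum: t=0:+1/14400 = 1/14400
3j²(5 1 6; 0 0 0) = Δ·Π!·Σ² = 6/143  (sign +1)
sum: t=0:+1/80640 = 1/80640
3j²(5 1 6; -3 0 3) = Δ·Π!·Σ² = 9/286  (sign -1)
combine: 4πI² = 429·6/143·9/286 = 81/143
take √, sign -1: I = -0.21230956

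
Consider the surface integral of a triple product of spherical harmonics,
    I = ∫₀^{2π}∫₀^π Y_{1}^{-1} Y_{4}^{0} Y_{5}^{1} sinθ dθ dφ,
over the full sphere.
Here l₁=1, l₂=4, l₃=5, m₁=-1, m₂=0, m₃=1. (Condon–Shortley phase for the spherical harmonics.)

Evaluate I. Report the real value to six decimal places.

-0.190188

m-sum 0 ✓  L=10 even ✓  3≤5≤5 ✓
Π(2lᵢ+1) = 3×9×11 = 297
triangle coeff Δ(1,4,5) = 1/495
Σ_t [0,0]: t=0:+1/576 = 1/576
(3j)²=5/99 [(1 4 5; 0 0 0)], sign=-1
Σ_t [0,0]: t=0:+1/1152 = 1/1152
(3j)²=1/33 [(1 4 5; -1 0 1)], sign=+1
⇒ 4πI² = 5/11
I = (-1)√(5/11/(4π)) = -0.19018827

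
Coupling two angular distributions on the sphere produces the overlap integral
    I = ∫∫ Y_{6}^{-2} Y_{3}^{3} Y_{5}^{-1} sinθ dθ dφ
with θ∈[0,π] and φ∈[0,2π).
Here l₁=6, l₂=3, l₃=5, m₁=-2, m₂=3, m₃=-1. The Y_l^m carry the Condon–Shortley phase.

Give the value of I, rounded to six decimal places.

m-sum 0 ✓  L=14 even ✓  3≤5≤9 ✓
Π(2lᵢ+1) = 13×7×11 = 1001
triangle coeff Δ(6,3,5) = 1/675675
Σ_t [1,3]: t=1:−1/8640 t=2:+1/2304 t=3:−1/8640 = 7/34560
(3j)²=7/429 [(6 3 5; 0 0 0)], sign=-1
Σ_t [4,4]: t=4:+1/27648 = 1/27648
(3j)²=10/429 [(6 3 5; -2 3 -1)], sign=+1
⇒ 4πI² = 490/1287
I = (-1)√(490/1287/(4π)) = -0.17406195

-0.174062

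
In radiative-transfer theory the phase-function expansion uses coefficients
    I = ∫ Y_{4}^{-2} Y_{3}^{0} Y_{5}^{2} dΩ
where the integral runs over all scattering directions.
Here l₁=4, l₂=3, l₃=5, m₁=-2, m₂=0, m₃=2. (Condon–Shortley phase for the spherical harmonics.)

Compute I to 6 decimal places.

Rules hold: Σm=0, L=12 even, 1≤5≤7.
N = 9·7·11 = 693
Δ = 2!·6!·4!/13! = 1/180180
Racah Σ t=0..2: t=0:+1/576 t=1:−1/144 t=2:+1/576 = -1/288
⇒ 3j(4 3 5; 0 0 0)² = 20/1001, sgn +1
Racah Σ t=0..2: t=0:+1/8640 t=1:−1/480 t=2:+1/576 = -1/4320
⇒ 3j(4 3 5; -2 0 2)² = 1/2145, sgn +1
4πI² = N·(3j₀)²·(3jₘ)² = 12/1859
I = +1·√(0.00645508/4π) = 0.02266449

0.022664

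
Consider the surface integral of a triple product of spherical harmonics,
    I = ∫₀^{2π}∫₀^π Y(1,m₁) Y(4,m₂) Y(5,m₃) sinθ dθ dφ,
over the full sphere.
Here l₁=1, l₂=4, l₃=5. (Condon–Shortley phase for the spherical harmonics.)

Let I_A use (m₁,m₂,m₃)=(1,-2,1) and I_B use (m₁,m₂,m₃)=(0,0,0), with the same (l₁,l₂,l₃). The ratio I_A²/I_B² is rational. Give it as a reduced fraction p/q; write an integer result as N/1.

6/25

Shared (l₁,l₂,l₃)=(1,4,5): N and (l;000)² cancel in I_A²/I_B².
A: Δ = 0!·2!·8!/11! = 1/495; Racah Σ t=0..0: t=0:+1/2880 = 1/2880; ⇒ 3j(1 4 5; 1 -2 1)² = 2/165, sgn +1
B: Δ = 0!·2!·8!/11! = 1/495; Racah Σ t=0..0: t=0:+1/576 = 1/576; ⇒ 3j(1 4 5; 0 0 0)² = 5/99, sgn -1
I_A²/I_B² = (2/165)/(5/99) = 6/25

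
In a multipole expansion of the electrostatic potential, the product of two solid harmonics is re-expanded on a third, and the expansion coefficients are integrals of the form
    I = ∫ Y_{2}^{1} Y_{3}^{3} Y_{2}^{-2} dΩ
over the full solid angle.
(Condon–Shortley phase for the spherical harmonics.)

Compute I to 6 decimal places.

m-sum = 1 + 3 − 2 = 2 ≠ 0 ⇒ I = 0

0.000000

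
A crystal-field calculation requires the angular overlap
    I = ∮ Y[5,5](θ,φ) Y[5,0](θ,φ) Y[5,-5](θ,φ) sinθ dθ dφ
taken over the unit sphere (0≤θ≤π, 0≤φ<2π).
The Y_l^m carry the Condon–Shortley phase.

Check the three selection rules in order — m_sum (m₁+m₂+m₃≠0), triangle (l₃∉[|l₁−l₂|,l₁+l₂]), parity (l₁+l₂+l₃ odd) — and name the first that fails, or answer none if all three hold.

parity

m₁+m₂+m₃ = 5 + 0 − 5 = 0  ✓
triangle: |5−5|=0 ≤ l₃=5 ≤ 5+5=10  ✓
parity: l₁+l₂+l₃ = 15 is odd  ✗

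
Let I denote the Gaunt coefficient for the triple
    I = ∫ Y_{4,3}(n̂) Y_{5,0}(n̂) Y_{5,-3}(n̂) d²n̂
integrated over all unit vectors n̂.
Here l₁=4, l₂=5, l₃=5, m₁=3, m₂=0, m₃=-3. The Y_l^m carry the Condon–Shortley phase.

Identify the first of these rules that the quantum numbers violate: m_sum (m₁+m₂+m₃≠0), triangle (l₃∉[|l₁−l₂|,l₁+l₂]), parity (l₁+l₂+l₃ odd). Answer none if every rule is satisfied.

none

m₁+m₂+m₃ = 3 + 0 − 3 = 0  ✓
triangle: |4−5|=1 ≤ l₃=5 ≤ 4+5=9  ✓
parity: l₁+l₂+l₃ = 14 is even  ✓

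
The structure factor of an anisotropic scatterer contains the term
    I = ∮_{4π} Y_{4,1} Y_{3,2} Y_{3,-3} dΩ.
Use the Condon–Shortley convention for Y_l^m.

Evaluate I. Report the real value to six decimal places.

Checks pass: Σm=0; 10 even; l₃=3∈[1,7].
(2·4+1)(2·3+1)(2·3+1) = 441
Δ: 4! 4! 2! / 11! → 1/34650
sum: t=1:−1/72 t=2:+1/16 t=3:−1/72 = 5/144
3j²(4 3 3; 0 0 0) = Δ·Π!·Σ² = 2/77  (sign -1)
sum: t=3:−1/288 = -1/288
3j²(4 3 3; 1 2 -3) = Δ·Π!·Σ² = 5/231  (sign -1)
combine: 4πI² = 441·2/77·5/231 = 30/121
take √, sign +1: I = 0.14046335

0.140463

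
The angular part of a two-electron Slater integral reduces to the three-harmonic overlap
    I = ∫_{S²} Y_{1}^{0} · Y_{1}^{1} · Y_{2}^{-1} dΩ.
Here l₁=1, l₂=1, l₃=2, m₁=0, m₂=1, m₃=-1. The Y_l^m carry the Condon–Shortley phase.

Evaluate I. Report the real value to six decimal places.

Rules hold: Σm=0, L=4 even, 0≤2≤2.
N = 3·3·5 = 45
Δ = 0!·2!·2!/5! = 1/30
Racah Σ t=0..0: t=0:+1/1 = 1/1
⇒ 3j(1 1 2; 0 0 0)² = 2/15, sgn +1
Racah Σ t=0..0: t=0:+1/2 = 1/2
⇒ 3j(1 1 2; 0 1 -1)² = 1/10, sgn -1
4πI² = N·(3j₀)²·(3jₘ)² = 3/5
I = -1·√(0.6/4π) = -0.21850969

-0.218510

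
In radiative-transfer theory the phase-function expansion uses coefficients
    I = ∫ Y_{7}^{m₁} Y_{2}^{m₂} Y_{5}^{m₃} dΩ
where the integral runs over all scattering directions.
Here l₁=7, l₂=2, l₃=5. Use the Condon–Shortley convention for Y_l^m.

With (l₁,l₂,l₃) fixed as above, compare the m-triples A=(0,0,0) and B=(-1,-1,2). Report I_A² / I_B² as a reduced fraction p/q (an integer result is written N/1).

441/160

Same 7,2,5: normalisation and zero-m 3j drop out of the ratio.
A: Δ: 4! 10! 0! / 15! → 1/15015; sum: t=2:+1/57600 = 1/57600; 3j²(7 2 5; 0 0 0) = Δ·Π!·Σ² = 21/715  (sign -1)
B: Δ: 4! 10! 0! / 15! → 1/15015; sum: t=1:−1/181440 = -1/181440; 3j²(7 2 5; -1 -1 2) = Δ·Π!·Σ² = 32/3003  (sign +1)
I_A²/I_B² = (21/715)/(32/3003) = 441/160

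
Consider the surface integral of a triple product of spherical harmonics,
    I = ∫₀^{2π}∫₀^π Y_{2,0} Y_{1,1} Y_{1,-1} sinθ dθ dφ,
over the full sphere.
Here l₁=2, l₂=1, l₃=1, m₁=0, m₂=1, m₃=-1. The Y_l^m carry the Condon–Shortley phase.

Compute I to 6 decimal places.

m-sum 0 ✓  L=4 even ✓  1≤1≤3 ✓
Π(2lᵢ+1) = 5×3×3 = 45
triangle coeff Δ(2,1,1) = 1/30
Σ_t [1,1]: t=1:−1/1 = -1/1
(3j)²=2/15 [(2 1 1; 0 0 0)], sign=+1
Σ_t [2,2]: t=2:+1/4 = 1/4
(3j)²=1/30 [(2 1 1; 0 1 -1)], sign=+1
⇒ 4πI² = 1/5
I = (+1)√(1/5/(4π)) = 0.12615663

0.126157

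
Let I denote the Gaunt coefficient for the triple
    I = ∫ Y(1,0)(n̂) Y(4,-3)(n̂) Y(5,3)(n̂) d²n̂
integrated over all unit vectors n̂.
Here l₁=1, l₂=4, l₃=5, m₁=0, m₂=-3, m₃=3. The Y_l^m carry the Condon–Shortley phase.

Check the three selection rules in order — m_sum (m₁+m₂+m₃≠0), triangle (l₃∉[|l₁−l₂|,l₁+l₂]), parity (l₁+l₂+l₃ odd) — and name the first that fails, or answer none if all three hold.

azimuthal sum: 0 − 3 + 3 = 0  ✓
3 ≤ 5 ≤ 5 (triangle on l)  ✓
L = 1 + 4 + 5 = 10 (even)  ✓

none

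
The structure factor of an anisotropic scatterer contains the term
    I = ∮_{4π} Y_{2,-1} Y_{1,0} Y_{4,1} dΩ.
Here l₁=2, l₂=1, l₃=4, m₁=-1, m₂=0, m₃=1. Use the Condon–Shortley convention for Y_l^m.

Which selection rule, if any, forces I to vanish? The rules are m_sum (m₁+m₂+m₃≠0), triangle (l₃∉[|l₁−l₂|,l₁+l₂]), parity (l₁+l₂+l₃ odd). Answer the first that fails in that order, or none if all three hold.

Σmᵢ = 0  ✓
l₃∈[|l₁−l₂|,l₁+l₂]=[1,3], have l₃=4  ✗
Σlᵢ = 7 ⇒ odd

triangle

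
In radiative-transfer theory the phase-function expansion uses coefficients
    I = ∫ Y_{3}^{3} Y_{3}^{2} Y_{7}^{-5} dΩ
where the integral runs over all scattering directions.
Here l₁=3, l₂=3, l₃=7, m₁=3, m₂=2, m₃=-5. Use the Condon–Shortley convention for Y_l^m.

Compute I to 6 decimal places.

triangle: need 0≤l₃≤6, have 7; I=0

0.000000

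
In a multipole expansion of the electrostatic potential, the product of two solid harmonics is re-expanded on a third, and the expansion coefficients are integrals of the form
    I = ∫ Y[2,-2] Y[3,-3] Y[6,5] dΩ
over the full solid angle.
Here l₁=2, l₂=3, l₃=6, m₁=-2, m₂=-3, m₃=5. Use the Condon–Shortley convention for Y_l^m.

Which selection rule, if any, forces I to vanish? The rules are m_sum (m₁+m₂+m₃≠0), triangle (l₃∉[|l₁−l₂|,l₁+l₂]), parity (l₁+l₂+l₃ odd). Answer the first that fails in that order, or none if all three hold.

Σmᵢ = 0  ✓
l₃∈[|l₁−l₂|,l₁+l₂]=[1,5], have l₃=6  ✗
Σlᵢ = 11 ⇒ odd

triangle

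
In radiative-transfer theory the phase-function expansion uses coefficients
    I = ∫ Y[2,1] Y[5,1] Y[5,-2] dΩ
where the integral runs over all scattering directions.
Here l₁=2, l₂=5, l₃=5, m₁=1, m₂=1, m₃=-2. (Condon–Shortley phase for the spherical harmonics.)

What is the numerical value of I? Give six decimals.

Rules hold: Σm=0, L=12 even, 3≤5≤7.
N = 5·11·11 = 605
Δ = 2!·2!·8!/13! = 1/38610
Racah Σ t=0..2: t=0:+1/2880 t=1:−1/576 t=2:+1/2880 = -1/960
⇒ 3j(2 5 5; 0 0 0)² = 10/429, sgn +1
Racah Σ t=0..1: t=0:+1/2880 t=1:−1/1440 = -1/2880
⇒ 3j(2 5 5; 1 1 -2)² = 7/715, sgn +1
4πI² = N·(3j₀)²·(3jₘ)² = 70/507
I = +1·√(0.138067/4π) = 0.10481902

0.104819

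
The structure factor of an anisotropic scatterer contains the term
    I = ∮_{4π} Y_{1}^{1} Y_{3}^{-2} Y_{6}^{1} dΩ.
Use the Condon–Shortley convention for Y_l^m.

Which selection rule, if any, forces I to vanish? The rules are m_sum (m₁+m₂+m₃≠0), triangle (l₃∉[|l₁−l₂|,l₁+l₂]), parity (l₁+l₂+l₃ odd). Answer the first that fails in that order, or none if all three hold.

triangle

Σmᵢ = 0  ✓
l₃∈[|l₁−l₂|,l₁+l₂]=[2,4], have l₃=6  ✗
Σlᵢ = 10 ⇒ even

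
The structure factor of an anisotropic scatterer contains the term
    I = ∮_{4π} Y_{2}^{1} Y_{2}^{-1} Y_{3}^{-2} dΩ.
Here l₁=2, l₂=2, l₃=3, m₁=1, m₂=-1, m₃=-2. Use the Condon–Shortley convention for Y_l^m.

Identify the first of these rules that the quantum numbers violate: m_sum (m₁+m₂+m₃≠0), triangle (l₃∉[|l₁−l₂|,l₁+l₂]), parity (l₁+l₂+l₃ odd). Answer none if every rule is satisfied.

m_sum

Σmᵢ = -2  ✗
l₃∈[|l₁−l₂|,l₁+l₂]=[0,4], have l₃=3
Σlᵢ = 7 ⇒ odd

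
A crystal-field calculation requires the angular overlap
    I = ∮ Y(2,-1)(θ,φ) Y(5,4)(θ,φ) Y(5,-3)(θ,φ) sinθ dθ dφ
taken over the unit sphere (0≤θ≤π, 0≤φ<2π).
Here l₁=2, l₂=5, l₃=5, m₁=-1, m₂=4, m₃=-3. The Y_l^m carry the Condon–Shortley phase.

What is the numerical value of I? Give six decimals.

Checks pass: Σm=0; 12 even; l₃=5∈[3,7].
(2·2+1)(2·5+1)(2·5+1) = 605
Δ: 2! 2! 8! / 13! → 1/38610
sum: t=0:+1/2880 t=1:−1/576 t=2:+1/2880 = -1/960
3j²(2 5 5; 0 0 0) = Δ·Π!·Σ² = 10/429  (sign +1)
sum: t=1:−1/80640 t=2:+1/10080 = 1/11520
3j²(2 5 5; -1 4 -3) = Δ·Π!·Σ² = 49/1430  (sign +1)
combine: 4πI² = 605·10/429·49/1430 = 245/507
take √, sign +1: I = 0.19609844

0.196098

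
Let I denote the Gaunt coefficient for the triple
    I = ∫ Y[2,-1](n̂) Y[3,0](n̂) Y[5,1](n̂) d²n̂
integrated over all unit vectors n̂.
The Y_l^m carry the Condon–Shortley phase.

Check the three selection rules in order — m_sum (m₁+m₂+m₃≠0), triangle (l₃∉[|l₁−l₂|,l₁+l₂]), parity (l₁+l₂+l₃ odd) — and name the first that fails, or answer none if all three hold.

Σmᵢ = 0  ✓
l₃∈[|l₁−l₂|,l₁+l₂]=[1,5], have l₃=5  ✓
Σlᵢ = 10 ⇒ even  ✓

none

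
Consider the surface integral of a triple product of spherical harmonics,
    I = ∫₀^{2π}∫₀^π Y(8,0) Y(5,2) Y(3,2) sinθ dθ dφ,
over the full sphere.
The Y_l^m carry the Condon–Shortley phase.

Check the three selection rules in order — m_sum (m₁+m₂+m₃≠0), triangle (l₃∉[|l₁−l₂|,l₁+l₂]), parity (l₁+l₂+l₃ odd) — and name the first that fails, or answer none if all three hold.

m_sum

Σmᵢ = 4  ✗
l₃∈[|l₁−l₂|,l₁+l₂]=[3,13], have l₃=3
Σlᵢ = 16 ⇒ even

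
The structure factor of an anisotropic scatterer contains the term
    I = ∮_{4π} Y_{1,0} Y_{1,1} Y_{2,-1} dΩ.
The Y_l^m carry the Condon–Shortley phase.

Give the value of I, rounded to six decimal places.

-0.218510

m-sum 0 ✓  L=4 even ✓  0≤2≤2 ✓
Π(2lᵢ+1) = 3×3×5 = 45
triangle coeff Δ(1,1,2) = 1/30
Σ_t [0,0]: t=0:+1/1 = 1/1
(3j)²=2/15 [(1 1 2; 0 0 0)], sign=+1
Σ_t [0,0]: t=0:+1/2 = 1/2
(3j)²=1/10 [(1 1 2; 0 1 -1)], sign=-1
⇒ 4πI² = 3/5
I = (-1)√(3/5/(4π)) = -0.21850969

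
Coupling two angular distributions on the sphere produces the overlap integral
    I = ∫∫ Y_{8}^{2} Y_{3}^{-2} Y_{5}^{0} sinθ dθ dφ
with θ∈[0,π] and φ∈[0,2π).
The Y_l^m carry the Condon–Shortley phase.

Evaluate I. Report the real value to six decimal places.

Checks pass: Σm=0; 16 even; l₃=5∈[5,11].
(2·8+1)(2·3+1)(2·5+1) = 1309
Δ: 6! 10! 0! / 17! → 1/136136
sum: t=3:−1/518400 = -1/518400
3j²(8 3 5; 0 0 0) = Δ·Π!·Σ² = 56/2431  (sign +1)
sum: t=1:−1/1728000 = -1/1728000
3j²(8 3 5; 2 -2 0) = Δ·Π!·Σ² = 27/2431  (sign +1)
combine: 4πI² = 1309·56/2431·27/2431 = 10584/31603
take √, sign +1: I = 0.16325099

0.163251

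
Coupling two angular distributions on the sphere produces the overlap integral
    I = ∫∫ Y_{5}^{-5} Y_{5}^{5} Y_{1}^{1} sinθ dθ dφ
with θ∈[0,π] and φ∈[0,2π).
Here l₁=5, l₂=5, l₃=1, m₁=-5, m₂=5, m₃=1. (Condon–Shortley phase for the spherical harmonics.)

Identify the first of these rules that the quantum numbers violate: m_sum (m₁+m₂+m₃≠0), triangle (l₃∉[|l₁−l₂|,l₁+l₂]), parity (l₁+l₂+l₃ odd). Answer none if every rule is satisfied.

Σmᵢ = 1  ✗
l₃∈[|l₁−l₂|,l₁+l₂]=[0,10], have l₃=1
Σlᵢ = 11 ⇒ odd

m_sum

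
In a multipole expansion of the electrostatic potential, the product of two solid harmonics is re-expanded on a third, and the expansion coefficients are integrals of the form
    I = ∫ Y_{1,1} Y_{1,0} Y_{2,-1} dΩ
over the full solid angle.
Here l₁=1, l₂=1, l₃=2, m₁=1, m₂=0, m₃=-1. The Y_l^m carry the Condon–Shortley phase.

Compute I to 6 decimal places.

-0.218510

Rules hold: Σm=0, L=4 even, 0≤2≤2.
N = 3·3·5 = 45
Δ = 0!·2!·2!/5! = 1/30
Racah Σ t=0..0: t=0:+1/1 = 1/1
⇒ 3j(1 1 2; 0 0 0)² = 2/15, sgn +1
Racah Σ t=0..0: t=0:+1/2 = 1/2
⇒ 3j(1 1 2; 1 0 -1)² = 1/10, sgn -1
4πI² = N·(3j₀)²·(3jₘ)² = 3/5
I = -1·√(0.6/4π) = -0.21850969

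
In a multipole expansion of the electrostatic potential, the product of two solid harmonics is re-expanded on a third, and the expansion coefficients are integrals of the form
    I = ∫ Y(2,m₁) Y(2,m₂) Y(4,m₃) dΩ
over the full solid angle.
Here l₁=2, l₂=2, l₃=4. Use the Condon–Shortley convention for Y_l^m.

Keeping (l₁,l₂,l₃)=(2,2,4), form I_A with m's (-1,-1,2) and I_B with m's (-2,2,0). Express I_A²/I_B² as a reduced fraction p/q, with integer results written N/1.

Same 2,2,4: normalisation and zero-m 3j drop out of the ratio.
A: Δ: 0! 4! 4! / 9! → 1/630; sum: t=0:+1/36 = 1/36; 3j²(2 2 4; -1 -1 2) = Δ·Π!·Σ² = 4/63  (sign +1)
B: Δ: 0! 4! 4! / 9! → 1/630; sum: t=0:+1/576 = 1/576; 3j²(2 2 4; -2 2 0) = Δ·Π!·Σ² = 1/630  (sign +1)
I_A²/I_B² = (4/63)/(1/630) = 40/1

40/1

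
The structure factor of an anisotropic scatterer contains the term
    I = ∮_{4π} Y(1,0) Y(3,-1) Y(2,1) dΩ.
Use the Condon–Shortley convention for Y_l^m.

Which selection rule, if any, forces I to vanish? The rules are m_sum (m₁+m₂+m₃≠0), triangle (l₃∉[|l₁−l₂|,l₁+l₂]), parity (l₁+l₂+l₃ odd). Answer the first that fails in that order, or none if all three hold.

Σmᵢ = 0  ✓
l₃∈[|l₁−l₂|,l₁+l₂]=[2,4], have l₃=2  ✓
Σlᵢ = 6 ⇒ even  ✓

none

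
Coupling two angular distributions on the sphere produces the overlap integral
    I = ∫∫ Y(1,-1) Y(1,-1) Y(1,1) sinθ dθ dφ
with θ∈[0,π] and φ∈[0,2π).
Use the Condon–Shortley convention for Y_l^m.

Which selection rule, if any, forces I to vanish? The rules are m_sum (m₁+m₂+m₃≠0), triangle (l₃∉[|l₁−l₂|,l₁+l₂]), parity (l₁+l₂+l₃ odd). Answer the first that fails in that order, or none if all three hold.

m_sum

azimuthal sum: -1 − 1 + 1 = -1  ✗
0 ≤ 1 ≤ 2 (triangle on l)
L = 1 + 1 + 1 = 3 (odd)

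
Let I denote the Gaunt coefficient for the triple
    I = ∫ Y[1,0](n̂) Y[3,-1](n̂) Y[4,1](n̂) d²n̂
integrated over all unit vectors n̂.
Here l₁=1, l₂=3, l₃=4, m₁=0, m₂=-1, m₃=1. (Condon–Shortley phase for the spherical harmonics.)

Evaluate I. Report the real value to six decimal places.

Rules hold: Σm=0, L=8 even, 2≤4≤4.
N = 3·7·9 = 189
Δ = 0!·2!·6!/9! = 1/252
Racah Σ t=0..0: t=0:+1/36 = 1/36
⇒ 3j(1 3 4; 0 0 0)² = 4/63, sgn +1
Racah Σ t=0..0: t=0:+1/48 = 1/48
⇒ 3j(1 3 4; 0 -1 1)² = 5/84, sgn -1
4πI² = N·(3j₀)²·(3jₘ)² = 5/7
I = -1·√(0.714286/4π) = -0.23841361

-0.238414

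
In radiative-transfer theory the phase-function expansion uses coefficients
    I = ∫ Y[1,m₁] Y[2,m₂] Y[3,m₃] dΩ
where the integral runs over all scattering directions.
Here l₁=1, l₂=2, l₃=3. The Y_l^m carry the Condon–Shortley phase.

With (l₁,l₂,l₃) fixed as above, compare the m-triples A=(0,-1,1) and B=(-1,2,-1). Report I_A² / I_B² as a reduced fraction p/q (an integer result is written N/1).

8/1

Same 1,2,3: normalisation and zero-m 3j drop out of the ratio.
A: Δ: 0! 2! 4! / 7! → 1/105; sum: t=0:+1/6 = 1/6; 3j²(1 2 3; 0 -1 1) = Δ·Π!·Σ² = 8/105  (sign +1)
B: Δ: 0! 2! 4! / 7! → 1/105; sum: t=0:+1/48 = 1/48; 3j²(1 2 3; -1 2 -1) = Δ·Π!·Σ² = 1/105  (sign +1)
I_A²/I_B² = (8/105)/(1/105) = 8/1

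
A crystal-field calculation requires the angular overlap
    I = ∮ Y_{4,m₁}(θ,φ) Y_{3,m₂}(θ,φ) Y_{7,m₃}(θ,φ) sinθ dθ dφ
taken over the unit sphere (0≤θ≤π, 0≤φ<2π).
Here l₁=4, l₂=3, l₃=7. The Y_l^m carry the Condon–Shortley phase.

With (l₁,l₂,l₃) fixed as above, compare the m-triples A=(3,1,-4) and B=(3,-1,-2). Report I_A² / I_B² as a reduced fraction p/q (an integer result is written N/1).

11/2

l's match ⇒ only the (l;m) 3-j factors differ between A and B.
A: triangle coeff Δ(4,3,7) = 1/45045; Σ_t [0,0]: t=0:+1/241920 = 1/241920; (3j)²=2/91 [(4 3 7; 3 1 -4)], sign=-1
B: triangle coeff Δ(4,3,7) = 1/45045; Σ_t [0,0]: t=0:+1/241920 = 1/241920; (3j)²=4/1001 [(4 3 7; 3 -1 -2)], sign=-1
I_A²/I_B² = (2/91)/(4/1001) = 11/2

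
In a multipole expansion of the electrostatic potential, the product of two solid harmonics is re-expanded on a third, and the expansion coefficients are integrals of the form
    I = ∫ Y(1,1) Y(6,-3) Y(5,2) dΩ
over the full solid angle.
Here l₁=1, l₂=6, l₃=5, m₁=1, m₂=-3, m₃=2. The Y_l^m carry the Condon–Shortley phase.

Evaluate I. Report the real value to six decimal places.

Rules hold: Σm=0, L=12 even, 5≤5≤7.
N = 3·13·11 = 429
Δ = 2!·0!·10!/13! = 1/858
Racah Σ t=1..1: t=1:−1/14400 = -1/14400
⇒ 3j(1 6 5; 0 0 0)² = 6/143, sgn +1
Racah Σ t=0..0: t=0:+1/60480 = 1/60480
⇒ 3j(1 6 5; 1 -3 2)² = 6/143, sgn -1
4πI² = N·(3j₀)²·(3jₘ)² = 108/143
I = -1·√(0.755245/4π) = -0.24515397

-0.245154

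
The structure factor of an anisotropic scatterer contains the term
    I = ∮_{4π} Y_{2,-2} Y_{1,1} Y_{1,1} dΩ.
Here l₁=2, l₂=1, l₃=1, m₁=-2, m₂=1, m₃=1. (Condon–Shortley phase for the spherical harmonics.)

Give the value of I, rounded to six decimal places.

Checks pass: Σm=0; 4 even; l₃=1∈[1,3].
(2·2+1)(2·1+1)(2·1+1) = 45
Δ: 2! 2! 0! / 5! → 1/30
sum: t=1:−1/1 = -1/1
3j²(2 1 1; 0 0 0) = Δ·Π!·Σ² = 2/15  (sign +1)
sum: t=2:+1/4 = 1/4
3j²(2 1 1; -2 1 1) = Δ·Π!·Σ² = 1/5  (sign +1)
combine: 4πI² = 45·2/15·1/5 = 6/5
take √, sign +1: I = 0.30901936

0.309019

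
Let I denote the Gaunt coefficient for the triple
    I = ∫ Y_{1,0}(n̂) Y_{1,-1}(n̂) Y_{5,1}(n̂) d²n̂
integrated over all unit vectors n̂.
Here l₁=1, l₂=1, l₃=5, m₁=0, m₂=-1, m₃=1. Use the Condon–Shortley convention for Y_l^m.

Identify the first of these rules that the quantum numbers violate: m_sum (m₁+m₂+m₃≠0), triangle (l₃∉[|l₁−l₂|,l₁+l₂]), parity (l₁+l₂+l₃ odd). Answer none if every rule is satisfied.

Σmᵢ = 0  ✓
l₃∈[|l₁−l₂|,l₁+l₂]=[0,2], have l₃=5  ✗
Σlᵢ = 7 ⇒ odd

triangle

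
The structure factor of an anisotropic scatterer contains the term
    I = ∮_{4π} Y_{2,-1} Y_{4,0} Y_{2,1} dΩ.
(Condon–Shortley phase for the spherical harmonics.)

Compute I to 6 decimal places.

Checks pass: Σm=0; 8 even; l₃=2∈[2,6].
(2·2+1)(2·4+1)(2·2+1) = 225
Δ: 4! 0! 4! / 9! → 1/630
sum: t=2:+1/16 = 1/16
3j²(2 4 2; 0 0 0) = Δ·Π!·Σ² = 2/35  (sign +1)
sum: t=3:−1/36 = -1/36
3j²(2 4 2; -1 0 1) = Δ·Π!·Σ² = 8/315  (sign +1)
combine: 4πI² = 225·2/35·8/315 = 16/49
take √, sign +1: I = 0.16119702

0.161197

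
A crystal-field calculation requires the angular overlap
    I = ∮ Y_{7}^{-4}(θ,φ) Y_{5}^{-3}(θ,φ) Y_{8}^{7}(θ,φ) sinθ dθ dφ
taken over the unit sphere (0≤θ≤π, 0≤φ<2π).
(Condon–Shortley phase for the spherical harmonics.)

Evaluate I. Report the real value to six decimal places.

-0.133321

Checks pass: Σm=0; 20 even; l₃=8∈[2,12].
(2·7+1)(2·5+1)(2·8+1) = 2805
Δ: 4! 10! 6! / 21! → 1/814773960
sum: t=0:+1/87091200 t=1:−1/4976640 t=2:+1/2073600 t=3:−1/4976640 t=4:+1/87091200 = 1/9676800
3j²(7 5 8; 0 0 0) = Δ·Π!·Σ² = 360/46189  (sign +1)
sum: t=1:−1/2612736000 t=2:+1/1045094400 = 1/1741824000
3j²(7 5 8; -4 -3 7) = Δ·Π!·Σ² = 33/3230  (sign -1)
combine: 4πI² = 2805·360/46189·33/3230 = 17820/79781
take √, sign -1: I = -0.13332119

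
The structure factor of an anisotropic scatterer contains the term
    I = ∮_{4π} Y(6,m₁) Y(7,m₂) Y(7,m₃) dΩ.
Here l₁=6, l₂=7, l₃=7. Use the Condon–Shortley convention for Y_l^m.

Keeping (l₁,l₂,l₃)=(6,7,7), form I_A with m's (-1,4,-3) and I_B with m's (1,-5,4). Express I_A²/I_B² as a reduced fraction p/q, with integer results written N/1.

1/99

Shared (l₁,l₂,l₃)=(6,7,7): N and (l;000)² cancel in I_A²/I_B².
A: Δ = 6!·6!·8!/21! = 1/2444321880; Racah Σ t=3..6: t=3:−1/69672960 t=4:+1/8709120 t=5:−1/8294400 t=6:+1/62208000 = -1/248832000; ⇒ 3j(6 7 7; -1 4 -3)² = 7/83980, sgn -1
B: Δ = 6!·6!·8!/21! = 1/2444321880; Racah Σ t=0..2: t=0:+1/124416000 t=1:−1/29030400 t=2:+1/69672960 = -1/82944000; ⇒ 3j(6 7 7; 1 -5 4)² = 693/83980, sgn +1
I_A²/I_B² = (7/83980)/(693/83980) = 1/99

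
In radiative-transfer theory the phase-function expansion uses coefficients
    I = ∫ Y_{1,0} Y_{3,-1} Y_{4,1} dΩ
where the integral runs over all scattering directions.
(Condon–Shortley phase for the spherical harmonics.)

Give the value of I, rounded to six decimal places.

-0.238414

Checks pass: Σm=0; 8 even; l₃=4∈[2,4].
(2·1+1)(2·3+1)(2·4+1) = 189
Δ: 0! 2! 6! / 9! → 1/252
sum: t=0:+1/36 = 1/36
3j²(1 3 4; 0 0 0) = Δ·Π!·Σ² = 4/63  (sign +1)
sum: t=0:+1/48 = 1/48
3j²(1 3 4; 0 -1 1) = Δ·Π!·Σ² = 5/84  (sign -1)
combine: 4πI² = 189·4/63·5/84 = 5/7
take √, sign -1: I = -0.23841361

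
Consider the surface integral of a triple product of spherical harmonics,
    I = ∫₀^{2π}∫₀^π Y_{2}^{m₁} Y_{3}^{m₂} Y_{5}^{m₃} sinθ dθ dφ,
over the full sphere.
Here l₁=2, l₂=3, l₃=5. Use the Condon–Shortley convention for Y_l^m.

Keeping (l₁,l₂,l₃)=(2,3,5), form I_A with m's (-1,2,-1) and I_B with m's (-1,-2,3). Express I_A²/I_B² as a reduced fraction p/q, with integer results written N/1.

3/14

Shared (l₁,l₂,l₃)=(2,3,5): N and (l;000)² cancel in I_A²/I_B².
A: Δ = 0!·4!·6!/11! = 1/2310; Racah Σ t=0..0: t=0:+1/720 = 1/720; ⇒ 3j(2 3 5; -1 2 -1)² = 4/385, sgn +1
B: Δ = 0!·4!·6!/11! = 1/2310; Racah Σ t=0..0: t=0:+1/720 = 1/720; ⇒ 3j(2 3 5; -1 -2 3)² = 8/165, sgn +1
I_A²/I_B² = (4/385)/(8/165) = 3/14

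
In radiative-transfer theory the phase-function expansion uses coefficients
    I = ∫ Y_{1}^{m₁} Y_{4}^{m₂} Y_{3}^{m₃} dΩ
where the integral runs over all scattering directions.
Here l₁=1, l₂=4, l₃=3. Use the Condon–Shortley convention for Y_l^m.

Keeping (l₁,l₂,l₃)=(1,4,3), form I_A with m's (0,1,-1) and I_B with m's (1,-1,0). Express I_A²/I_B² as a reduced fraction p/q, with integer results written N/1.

3/2

l's match ⇒ only the (l;m) 3-j factors differ between A and B.
A: triangle coeff Δ(1,4,3) = 1/252; Σ_t [1,1]: t=1:−1/48 = -1/48; (3j)²=5/84 [(1 4 3; 0 1 -1)], sign=-1
B: triangle coeff Δ(1,4,3) = 1/252; Σ_t [0,0]: t=0:+1/72 = 1/72; (3j)²=5/126 [(1 4 3; 1 -1 0)], sign=-1
I_A²/I_B² = (5/84)/(5/126) = 3/2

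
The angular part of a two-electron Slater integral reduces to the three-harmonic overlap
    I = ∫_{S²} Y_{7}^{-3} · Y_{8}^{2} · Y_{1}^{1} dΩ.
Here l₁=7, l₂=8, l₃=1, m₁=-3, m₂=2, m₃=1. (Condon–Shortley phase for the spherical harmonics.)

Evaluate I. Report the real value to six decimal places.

m-sum 0 ✓  L=16 even ✓  1≤1≤15 ✓
Π(2lᵢ+1) = 15×17×3 = 765
triangle coeff Δ(7,8,1) = 1/2040
Σ_t [7,7]: t=7:−1/25401600 = -1/25401600
(3j)²=8/255 [(7 8 1; 0 0 0)], sign=+1
Σ_t [10,10]: t=10:+1/174182400 = 1/174182400
(3j)²=1/136 [(7 8 1; -3 2 1)], sign=+1
⇒ 4πI² = 3/17
I = (+1)√(3/17/(4π)) = 0.11850352

0.118504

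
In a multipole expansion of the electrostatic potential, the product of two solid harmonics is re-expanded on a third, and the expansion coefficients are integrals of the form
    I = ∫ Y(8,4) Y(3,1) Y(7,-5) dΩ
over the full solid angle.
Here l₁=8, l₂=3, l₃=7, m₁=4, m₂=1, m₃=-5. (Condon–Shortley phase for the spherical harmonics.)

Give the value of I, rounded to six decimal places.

Rules hold: Σm=0, L=18 even, 5≤7≤11.
N = 17·7·15 = 1785
Δ = 4!·12!·2!/19! = 1/5290740
Racah Σ t=1..3: t=1:−1/7257600 t=2:+1/2073600 t=3:−1/7257600 = 1/4838400
⇒ 3j(8 3 7; 0 0 0)² = 252/20995, sgn -1
Racah Σ t=2..4: t=2:+1/58060800 t=3:−1/239500800 t=4:+1/22992076800 = 43/3284582400
⇒ 3j(8 3 7; 4 1 -5)² = 12943/755820, sgn +1
4πI² = N·(3j₀)²·(3jₘ)² = 1902621/5185765
I = -1·√(0.366893/4π) = -0.17086960

-0.170870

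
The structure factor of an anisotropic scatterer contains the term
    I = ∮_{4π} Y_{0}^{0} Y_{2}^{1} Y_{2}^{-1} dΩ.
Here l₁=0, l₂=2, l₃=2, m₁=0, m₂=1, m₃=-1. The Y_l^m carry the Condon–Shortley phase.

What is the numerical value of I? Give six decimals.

-0.282095

m-sum 0 ✓  L=4 even ✓  2≤2≤2 ✓
Π(2lᵢ+1) = 1×5×5 = 25
triangle coeff Δ(0,2,2) = 1/5
Σ_t [0,0]: t=0:+1/4 = 1/4
(3j)²=1/5 [(0 2 2; 0 0 0)], sign=+1
Σ_t [0,0]: t=0:+1/6 = 1/6
(3j)²=1/5 [(0 2 2; 0 1 -1)], sign=-1
⇒ 4πI² = 1/1
I = (-1)√(1/1/(4π)) = -0.28209479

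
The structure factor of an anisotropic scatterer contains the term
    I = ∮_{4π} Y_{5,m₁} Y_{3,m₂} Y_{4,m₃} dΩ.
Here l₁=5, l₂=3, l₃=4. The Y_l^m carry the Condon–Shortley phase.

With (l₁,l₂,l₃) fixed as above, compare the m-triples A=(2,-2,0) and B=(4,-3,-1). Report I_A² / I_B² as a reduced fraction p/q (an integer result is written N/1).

10/81

l's match ⇒ only the (l;m) 3-j factors differ between A and B.
A: triangle coeff Δ(5,3,4) = 1/180180; Σ_t [0,1]: t=0:+1/864 t=1:−1/576 = -1/1728; (3j)²=5/1287 [(5 3 4; 2 -2 0)], sign=-1
B: triangle coeff Δ(5,3,4) = 1/180180; Σ_t [0,0]: t=0:+1/5760 = 1/5760; (3j)²=9/286 [(5 3 4; 4 -3 -1)], sign=-1
I_A²/I_B² = (5/1287)/(9/286) = 10/81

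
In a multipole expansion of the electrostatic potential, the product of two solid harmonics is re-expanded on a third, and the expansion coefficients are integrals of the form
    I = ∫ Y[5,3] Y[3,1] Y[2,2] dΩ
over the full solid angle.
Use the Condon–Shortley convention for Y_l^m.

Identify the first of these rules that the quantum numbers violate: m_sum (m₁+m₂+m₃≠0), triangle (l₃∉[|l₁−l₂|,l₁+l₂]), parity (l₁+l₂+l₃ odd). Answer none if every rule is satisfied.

m_sum

Σmᵢ = 6  ✗
l₃∈[|l₁−l₂|,l₁+l₂]=[2,8], have l₃=2
Σlᵢ = 10 ⇒ even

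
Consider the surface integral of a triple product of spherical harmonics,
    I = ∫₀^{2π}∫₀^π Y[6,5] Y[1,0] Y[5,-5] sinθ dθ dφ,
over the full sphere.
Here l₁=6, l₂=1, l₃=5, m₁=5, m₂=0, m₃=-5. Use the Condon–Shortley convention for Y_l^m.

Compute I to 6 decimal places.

m-sum 0 ✓  L=12 even ✓  5≤5≤7 ✓
Π(2lᵢ+1) = 13×3×11 = 429
triangle coeff Δ(6,1,5) = 1/858
Σ_t [1,1]: t=1:−1/14400 = -1/14400
(3j)²=6/143 [(6 1 5; 0 0 0)], sign=+1
Σ_t [1,1]: t=1:−1/3628800 = -1/3628800
(3j)²=1/78 [(6 1 5; 5 0 -5)], sign=-1
⇒ 4πI² = 3/13
I = (-1)√(3/13/(4π)) = -0.13551395

-0.135514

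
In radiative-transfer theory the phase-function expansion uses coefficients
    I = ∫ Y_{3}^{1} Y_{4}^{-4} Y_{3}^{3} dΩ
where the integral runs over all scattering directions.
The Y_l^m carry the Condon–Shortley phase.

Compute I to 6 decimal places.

-0.166198

Checks pass: Σm=0; 10 even; l₃=3∈[1,7].
(2·3+1)(2·4+1)(2·3+1) = 441
Δ: 4! 2! 4! / 11! → 1/34650
sum: t=1:−1/72 t=2:+1/16 t=3:−1/72 = 5/144
3j²(3 4 3; 0 0 0) = Δ·Π!·Σ² = 2/77  (sign -1)
sum: t=0:+1/1152 = 1/1152
3j²(3 4 3; 1 -4 3) = Δ·Π!·Σ² = 1/33  (sign +1)
combine: 4πI² = 441·2/77·1/33 = 42/121
take √, sign -1: I = -0.16619847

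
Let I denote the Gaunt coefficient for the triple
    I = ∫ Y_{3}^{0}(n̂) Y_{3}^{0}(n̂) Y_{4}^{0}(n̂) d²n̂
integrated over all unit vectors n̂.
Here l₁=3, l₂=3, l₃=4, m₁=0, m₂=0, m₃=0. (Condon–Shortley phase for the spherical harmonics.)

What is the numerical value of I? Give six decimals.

0.153870

Rules hold: Σm=0, L=10 even, 0≤4≤6.
N = 7·7·9 = 441
Δ = 2!·4!·4!/11! = 1/34650
Racah Σ t=0..2: t=0:+1/72 t=1:−1/16 t=2:+1/72 = -5/144
⇒ 3j(3 3 4; 0 0 0)² = 2/77, sgn -1
(m-triple is (0,0,0) — same symbol as above.)
4πI² = N·(3j₀)²·(3jₘ)² = 36/121
I = +1·√(0.297521/4π) = 0.15386989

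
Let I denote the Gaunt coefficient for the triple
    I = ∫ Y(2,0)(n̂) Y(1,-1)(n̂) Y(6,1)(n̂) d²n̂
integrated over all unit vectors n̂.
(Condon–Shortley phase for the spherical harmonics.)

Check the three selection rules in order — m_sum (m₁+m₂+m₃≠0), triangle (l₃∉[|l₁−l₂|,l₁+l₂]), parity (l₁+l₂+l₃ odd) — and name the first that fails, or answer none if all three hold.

Σmᵢ = 0  ✓
l₃∈[|l₁−l₂|,l₁+l₂]=[1,3], have l₃=6  ✗
Σlᵢ = 9 ⇒ odd

triangle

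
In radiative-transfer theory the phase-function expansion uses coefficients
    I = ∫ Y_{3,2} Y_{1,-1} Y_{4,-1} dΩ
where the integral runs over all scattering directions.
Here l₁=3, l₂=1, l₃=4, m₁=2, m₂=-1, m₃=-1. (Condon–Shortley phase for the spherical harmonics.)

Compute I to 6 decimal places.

-0.106622

Rules hold: Σm=0, L=8 even, 2≤4≤4.
N = 7·3·9 = 189
Δ = 0!·6!·2!/9! = 1/252
Racah Σ t=0..0: t=0:+1/36 = 1/36
⇒ 3j(3 1 4; 0 0 0)² = 4/63, sgn +1
Racah Σ t=0..0: t=0:+1/240 = 1/240
⇒ 3j(3 1 4; 2 -1 -1)² = 1/84, sgn -1
4πI² = N·(3j₀)²·(3jₘ)² = 1/7
I = -1·√(0.142857/4π) = -0.10662181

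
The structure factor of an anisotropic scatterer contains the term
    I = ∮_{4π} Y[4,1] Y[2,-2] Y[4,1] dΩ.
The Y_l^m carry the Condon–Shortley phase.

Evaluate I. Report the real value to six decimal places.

m-sum 0 ✓  L=10 even ✓  2≤4≤6 ✓
Π(2lᵢ+1) = 9×5×9 = 405
triangle coeff Δ(4,2,4) = 1/13860
Σ_t [0,2]: t=0:+1/192 t=1:−1/36 t=2:+1/192 = -5/288
(3j)²=20/693 [(4 2 4; 0 0 0)], sign=-1
Σ_t [0,0]: t=0:+1/144 = 1/144
(3j)²=10/231 [(4 2 4; 1 -2 1)], sign=-1
⇒ 4πI² = 3000/5929
I = (+1)√(3000/5929/(4π)) = 0.20066192

0.200662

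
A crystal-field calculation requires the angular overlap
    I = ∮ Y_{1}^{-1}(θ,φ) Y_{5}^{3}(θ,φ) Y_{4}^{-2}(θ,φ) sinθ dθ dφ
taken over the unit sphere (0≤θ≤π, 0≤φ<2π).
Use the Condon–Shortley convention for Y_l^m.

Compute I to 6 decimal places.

-0.259847

Rules hold: Σm=0, L=10 even, 4≤4≤6.
N = 3·11·9 = 297
Δ = 2!·0!·8!/11! = 1/495
Racah Σ t=1..1: t=1:−1/576 = -1/576
⇒ 3j(1 5 4; 0 0 0)² = 5/99, sgn -1
Racah Σ t=2..2: t=2:+1/2880 = 1/2880
⇒ 3j(1 5 4; -1 3 -2)² = 28/495, sgn +1
4πI² = N·(3j₀)²·(3jₘ)² = 28/33
I = -1·√(0.848485/4π) = -0.25984664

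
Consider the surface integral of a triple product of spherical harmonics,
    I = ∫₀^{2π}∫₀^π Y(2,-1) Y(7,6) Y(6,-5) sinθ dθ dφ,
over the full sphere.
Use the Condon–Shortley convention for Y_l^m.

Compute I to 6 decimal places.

Σlᵢ=15 odd — θ-integrand is odd under cosθ→−cosθ; I=0

0.000000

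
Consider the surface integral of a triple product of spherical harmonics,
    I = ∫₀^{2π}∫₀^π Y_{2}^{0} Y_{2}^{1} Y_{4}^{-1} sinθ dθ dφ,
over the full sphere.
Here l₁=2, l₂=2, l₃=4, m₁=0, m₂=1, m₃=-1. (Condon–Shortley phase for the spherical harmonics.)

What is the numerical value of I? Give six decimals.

-0.220728

Rules hold: Σm=0, L=8 even, 0≤4≤4.
N = 5·5·9 = 225
Δ = 0!·4!·4!/9! = 1/630
Racah Σ t=0..0: t=0:+1/16 = 1/16
⇒ 3j(2 2 4; 0 0 0)² = 2/35, sgn +1
Racah Σ t=0..0: t=0:+1/24 = 1/24
⇒ 3j(2 2 4; 0 1 -1)² = 1/21, sgn -1
4πI² = N·(3j₀)²·(3jₘ)² = 30/49
I = -1·√(0.612245/4π) = -0.22072812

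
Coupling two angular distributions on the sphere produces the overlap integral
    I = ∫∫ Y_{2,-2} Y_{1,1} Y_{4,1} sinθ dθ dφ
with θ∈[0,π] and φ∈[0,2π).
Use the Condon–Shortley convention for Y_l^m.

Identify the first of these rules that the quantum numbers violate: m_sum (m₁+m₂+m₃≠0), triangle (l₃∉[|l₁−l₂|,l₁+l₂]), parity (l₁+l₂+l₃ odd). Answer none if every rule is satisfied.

triangle

m₁+m₂+m₃ = -2 + 1 + 1 = 0  ✓
triangle: |2−1|=1 ≤ l₃=4 ≤ 2+1=3  ✗
parity: l₁+l₂+l₃ = 7 is odd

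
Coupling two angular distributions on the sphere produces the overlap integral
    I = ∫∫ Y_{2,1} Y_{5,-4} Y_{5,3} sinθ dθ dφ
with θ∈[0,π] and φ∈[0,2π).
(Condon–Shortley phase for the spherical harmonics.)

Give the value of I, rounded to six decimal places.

0.196098

m-sum 0 ✓  L=12 even ✓  3≤5≤7 ✓
Π(2lᵢ+1) = 5×11×11 = 605
triangle coeff Δ(2,5,5) = 1/38610
Σ_t [0,2]: t=0:+1/2880 t=1:−1/576 t=2:+1/2880 = -1/960
(3j)²=10/429 [(2 5 5; 0 0 0)], sign=+1
Σ_t [0,1]: t=0:+1/10080 t=1:−1/80640 = 1/11520
(3j)²=49/1430 [(2 5 5; 1 -4 3)], sign=+1
⇒ 4πI² = 245/507
I = (+1)√(245/507/(4π)) = 0.19609844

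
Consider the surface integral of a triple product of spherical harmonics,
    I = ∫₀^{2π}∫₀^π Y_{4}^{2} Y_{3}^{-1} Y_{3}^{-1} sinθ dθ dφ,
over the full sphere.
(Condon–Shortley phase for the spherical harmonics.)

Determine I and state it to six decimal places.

0.162193

m-sum 0 ✓  L=10 even ✓  1≤3≤7 ✓
Π(2lᵢ+1) = 9×7×7 = 441
triangle coeff Δ(4,3,3) = 1/34650
Σ_t [1,3]: t=1:−1/72 t=2:+1/16 t=3:−1/72 = 5/144
(3j)²=2/77 [(4 3 3; 0 0 0)], sign=-1
Σ_t [0,2]: t=0:+1/192 t=1:−1/36 t=2:+1/192 = -5/288
(3j)²=20/693 [(4 3 3; 2 -1 -1)], sign=-1
⇒ 4πI² = 40/121
I = (+1)√(40/121/(4π)) = 0.16219310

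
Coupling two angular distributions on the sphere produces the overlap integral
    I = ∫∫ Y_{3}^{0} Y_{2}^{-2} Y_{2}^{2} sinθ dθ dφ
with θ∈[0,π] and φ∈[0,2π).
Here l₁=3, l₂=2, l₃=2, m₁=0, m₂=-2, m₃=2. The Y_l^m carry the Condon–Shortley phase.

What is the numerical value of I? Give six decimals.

Σlᵢ=7 odd — θ-integrand is odd under cosθ→−cosθ; I=0

0.000000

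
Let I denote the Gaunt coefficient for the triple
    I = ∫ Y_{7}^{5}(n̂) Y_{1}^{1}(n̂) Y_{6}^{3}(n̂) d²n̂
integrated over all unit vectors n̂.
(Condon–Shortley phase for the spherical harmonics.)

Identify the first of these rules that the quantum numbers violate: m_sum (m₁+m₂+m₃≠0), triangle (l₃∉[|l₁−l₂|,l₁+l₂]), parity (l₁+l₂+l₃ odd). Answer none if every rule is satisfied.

azimuthal sum: 5 + 1 + 3 = 9  ✗
6 ≤ 6 ≤ 8 (triangle on l)
L = 7 + 1 + 6 = 14 (even)

m_sum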